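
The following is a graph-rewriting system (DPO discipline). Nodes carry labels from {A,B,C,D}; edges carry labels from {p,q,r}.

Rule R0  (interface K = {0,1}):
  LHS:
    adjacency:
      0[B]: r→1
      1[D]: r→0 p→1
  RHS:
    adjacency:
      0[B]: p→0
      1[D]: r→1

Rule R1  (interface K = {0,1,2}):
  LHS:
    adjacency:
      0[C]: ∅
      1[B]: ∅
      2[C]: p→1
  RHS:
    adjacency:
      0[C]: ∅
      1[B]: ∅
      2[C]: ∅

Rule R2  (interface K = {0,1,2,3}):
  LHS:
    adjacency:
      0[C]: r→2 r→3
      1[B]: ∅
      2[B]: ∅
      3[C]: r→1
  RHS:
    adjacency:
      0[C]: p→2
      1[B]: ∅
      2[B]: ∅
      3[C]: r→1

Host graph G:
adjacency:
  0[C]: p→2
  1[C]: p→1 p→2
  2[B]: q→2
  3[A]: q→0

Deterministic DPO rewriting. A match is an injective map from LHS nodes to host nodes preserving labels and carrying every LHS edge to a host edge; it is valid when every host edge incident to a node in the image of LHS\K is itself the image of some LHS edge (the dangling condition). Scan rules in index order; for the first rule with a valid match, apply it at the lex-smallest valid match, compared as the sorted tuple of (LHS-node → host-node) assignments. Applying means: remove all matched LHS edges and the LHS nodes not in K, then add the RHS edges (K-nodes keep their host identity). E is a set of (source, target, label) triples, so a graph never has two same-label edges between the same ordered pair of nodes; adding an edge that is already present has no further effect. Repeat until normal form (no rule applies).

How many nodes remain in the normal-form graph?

initial: |V|=4 |E|=5  E = 0-p->2 1-p->1 1-p->2 2-q->2 3-q->0
step 1: apply R1 at {0↦0, 1↦2, 2↦1}  → |V|=4 |E|=4  E = 0-p->2 1-p->1 2-q->2 3-q->0
step 2: apply R1 at {0↦1, 1↦2, 2↦0}  → |V|=4 |E|=3  E = 1-p->1 2-q->2 3-q->0
final graph: no rule applies after step 2
NF nodes: {0:C, 1:C, 2:B, 3:A}

Answer: 4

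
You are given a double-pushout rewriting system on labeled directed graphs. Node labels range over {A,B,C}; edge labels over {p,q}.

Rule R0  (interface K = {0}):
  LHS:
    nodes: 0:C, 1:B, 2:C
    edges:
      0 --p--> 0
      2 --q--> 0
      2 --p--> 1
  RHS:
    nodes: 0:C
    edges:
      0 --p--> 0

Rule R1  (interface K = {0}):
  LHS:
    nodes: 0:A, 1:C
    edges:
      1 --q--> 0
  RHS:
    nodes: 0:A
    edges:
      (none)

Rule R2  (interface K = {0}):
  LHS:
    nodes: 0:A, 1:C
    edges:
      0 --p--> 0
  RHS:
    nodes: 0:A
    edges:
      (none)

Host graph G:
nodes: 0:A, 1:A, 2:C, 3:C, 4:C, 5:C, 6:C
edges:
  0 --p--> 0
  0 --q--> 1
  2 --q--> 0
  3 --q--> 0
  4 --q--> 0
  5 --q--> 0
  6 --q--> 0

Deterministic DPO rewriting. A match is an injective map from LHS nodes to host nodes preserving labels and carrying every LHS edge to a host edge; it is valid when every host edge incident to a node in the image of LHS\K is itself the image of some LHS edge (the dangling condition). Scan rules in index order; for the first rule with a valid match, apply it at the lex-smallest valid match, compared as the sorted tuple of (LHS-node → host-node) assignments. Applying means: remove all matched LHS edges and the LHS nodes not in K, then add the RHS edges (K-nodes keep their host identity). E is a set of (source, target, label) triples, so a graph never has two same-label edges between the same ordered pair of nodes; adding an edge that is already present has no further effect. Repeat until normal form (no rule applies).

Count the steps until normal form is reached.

Answer: 5

Steps:
[0] host  ⇒  7 nodes, 7 edges  {0-p->0 0-q->1 2-q->0 3-q->0 4-q->0 5-q->0 6-q->0}
[1] R1 @ {0↦0, 1↦2}  ⇒  6 nodes, 6 edges  {0-p->0 0-q->1 3-q->0 4-q->0 5-q->0 6-q->0}
[2] R1 @ {0↦0, 1↦3}  ⇒  5 nodes, 5 edges  {0-p->0 0-q->1 4-q->0 5-q->0 6-q->0}
[3] R1 @ {0↦0, 1↦4}  ⇒  4 nodes, 4 edges  {0-p->0 0-q->1 5-q->0 6-q->0}
[4] R1 @ {0↦0, 1↦5}  ⇒  3 nodes, 3 edges  {0-p->0 0-q->1 6-q->0}
[5] R1 @ {0↦0, 1↦6}  ⇒  2 nodes, 2 edges  {0-p->0 0-q->1}
halt: no rule applies after step 5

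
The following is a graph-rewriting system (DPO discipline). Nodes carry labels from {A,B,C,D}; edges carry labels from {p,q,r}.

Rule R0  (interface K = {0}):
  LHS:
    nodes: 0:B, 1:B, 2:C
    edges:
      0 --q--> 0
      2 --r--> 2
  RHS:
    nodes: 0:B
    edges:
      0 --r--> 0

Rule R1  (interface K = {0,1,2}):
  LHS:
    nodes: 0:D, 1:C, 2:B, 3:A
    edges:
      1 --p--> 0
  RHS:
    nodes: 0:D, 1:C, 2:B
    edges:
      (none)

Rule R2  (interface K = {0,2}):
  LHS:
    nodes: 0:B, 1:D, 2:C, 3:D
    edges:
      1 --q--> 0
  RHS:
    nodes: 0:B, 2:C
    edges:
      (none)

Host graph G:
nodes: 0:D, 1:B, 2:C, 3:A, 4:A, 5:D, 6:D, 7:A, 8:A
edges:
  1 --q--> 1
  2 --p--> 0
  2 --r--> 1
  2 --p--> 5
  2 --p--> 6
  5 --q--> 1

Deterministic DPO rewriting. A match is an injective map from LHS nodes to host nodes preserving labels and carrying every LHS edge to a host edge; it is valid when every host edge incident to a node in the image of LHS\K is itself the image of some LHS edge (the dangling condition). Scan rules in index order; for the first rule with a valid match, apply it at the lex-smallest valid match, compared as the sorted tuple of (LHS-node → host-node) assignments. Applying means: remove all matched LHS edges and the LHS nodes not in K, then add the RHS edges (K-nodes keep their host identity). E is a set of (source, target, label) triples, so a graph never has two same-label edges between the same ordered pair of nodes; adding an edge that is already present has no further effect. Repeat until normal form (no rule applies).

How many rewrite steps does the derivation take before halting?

initial: |V|=9 |E|=6  E = 1-q->1 2-p->0 2-r->1 2-p->5 2-p->6 5-q->1
step 1: apply R1 at {0↦0, 1↦2, 2↦1, 3↦3}  → |V|=8 |E|=5  E = 1-q->1 2-r->1 2-p->5 2-p->6 5-q->1
step 2: apply R1 at {0↦5, 1↦2, 2↦1, 3↦4}  → |V|=7 |E|=4  E = 1-q->1 2-r->1 2-p->6 5-q->1
step 3: apply R1 at {0↦6, 1↦2, 2↦1, 3↦7}  → |V|=6 |E|=3  E = 1-q->1 2-r->1 5-q->1
step 4: apply R2 at {0↦1, 1↦5, 2↦2, 3↦0}  → |V|=4 |E|=2  E = 1-q->1 2-r->1
halt: no rule applies after step 4

Answer: 4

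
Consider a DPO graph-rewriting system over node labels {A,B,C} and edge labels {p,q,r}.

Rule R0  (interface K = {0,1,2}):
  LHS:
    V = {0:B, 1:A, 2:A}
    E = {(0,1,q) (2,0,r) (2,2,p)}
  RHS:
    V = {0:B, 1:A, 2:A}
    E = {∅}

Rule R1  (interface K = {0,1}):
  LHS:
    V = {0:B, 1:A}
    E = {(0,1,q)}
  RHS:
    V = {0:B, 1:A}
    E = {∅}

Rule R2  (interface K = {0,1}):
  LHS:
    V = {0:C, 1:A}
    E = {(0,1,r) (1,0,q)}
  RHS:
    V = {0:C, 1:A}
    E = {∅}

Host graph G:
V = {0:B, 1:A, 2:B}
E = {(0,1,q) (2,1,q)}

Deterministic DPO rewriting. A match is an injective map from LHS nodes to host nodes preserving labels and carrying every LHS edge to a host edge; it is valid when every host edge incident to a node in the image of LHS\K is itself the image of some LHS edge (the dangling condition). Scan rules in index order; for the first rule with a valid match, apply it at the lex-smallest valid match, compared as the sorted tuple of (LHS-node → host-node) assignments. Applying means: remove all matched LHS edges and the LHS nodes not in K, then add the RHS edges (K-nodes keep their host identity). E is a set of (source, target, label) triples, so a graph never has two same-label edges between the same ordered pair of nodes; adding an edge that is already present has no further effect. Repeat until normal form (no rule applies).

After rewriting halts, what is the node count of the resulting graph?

Answer: 3

Rewrite trace:
start.  V:3 E:2  edges: 0-q->1 2-q->1
1. fire R1 via {0↦0, 1↦1}  →  V:3 E:1  edges: 2-q->1
2. fire R1 via {0↦2, 1↦1}  →  V:3 E:0  edges: ∅
final graph: no rule applies after step 2
NF nodes: {0:B, 1:A, 2:B}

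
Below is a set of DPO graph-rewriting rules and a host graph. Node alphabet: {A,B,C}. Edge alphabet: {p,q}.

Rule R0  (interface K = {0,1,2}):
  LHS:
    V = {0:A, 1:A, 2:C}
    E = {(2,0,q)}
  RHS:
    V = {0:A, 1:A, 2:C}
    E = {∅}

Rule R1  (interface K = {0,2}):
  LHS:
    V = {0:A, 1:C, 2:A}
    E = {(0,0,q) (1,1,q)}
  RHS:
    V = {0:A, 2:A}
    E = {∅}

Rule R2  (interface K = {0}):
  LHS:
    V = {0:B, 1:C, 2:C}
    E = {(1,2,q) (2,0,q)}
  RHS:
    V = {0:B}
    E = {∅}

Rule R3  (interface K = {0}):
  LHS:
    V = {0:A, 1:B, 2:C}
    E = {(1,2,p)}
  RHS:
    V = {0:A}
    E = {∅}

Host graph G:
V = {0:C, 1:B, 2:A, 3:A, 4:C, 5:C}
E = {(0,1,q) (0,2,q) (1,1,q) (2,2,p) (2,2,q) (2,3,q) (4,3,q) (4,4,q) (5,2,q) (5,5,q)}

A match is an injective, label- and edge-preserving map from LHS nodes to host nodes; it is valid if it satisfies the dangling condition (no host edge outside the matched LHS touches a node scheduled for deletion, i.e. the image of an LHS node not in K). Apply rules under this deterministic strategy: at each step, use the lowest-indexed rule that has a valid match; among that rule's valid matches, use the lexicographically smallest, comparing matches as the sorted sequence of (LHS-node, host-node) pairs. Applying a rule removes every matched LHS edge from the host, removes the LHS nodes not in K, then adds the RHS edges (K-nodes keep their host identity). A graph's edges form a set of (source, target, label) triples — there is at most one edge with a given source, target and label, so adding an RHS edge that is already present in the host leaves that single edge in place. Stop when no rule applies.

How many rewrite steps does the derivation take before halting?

Answer: 4

Steps:
start.  V:6 E:10  edges: 0-q->1 0-q->2 1-q->1 2-p->2 2-q->2 2-q->3 4-q->3 4-q->4 5-q->2 5-q->5
1. fire R0 via {0↦2, 1↦3, 2↦0}  →  V:6 E:9  edges: 0-q->1 1-q->1 2-p->2 2-q->2 2-q->3 4-q->3 4-q->4 5-q->2 5-q->5
2. fire R0 via {0↦2, 1↦3, 2↦5}  →  V:6 E:8  edges: 0-q->1 1-q->1 2-p->2 2-q->2 2-q->3 4-q->3 4-q->4 5-q->5
3. fire R0 via {0↦3, 1↦2, 2↦4}  →  V:6 E:7  edges: 0-q->1 1-q->1 2-p->2 2-q->2 2-q->3 4-q->4 5-q->5
4. fire R1 via {0↦2, 1↦4, 2↦3}  →  V:5 E:5  edges: 0-q->1 1-q->1 2-p->2 2-q->3 5-q->5
final graph: no rule applies after step 4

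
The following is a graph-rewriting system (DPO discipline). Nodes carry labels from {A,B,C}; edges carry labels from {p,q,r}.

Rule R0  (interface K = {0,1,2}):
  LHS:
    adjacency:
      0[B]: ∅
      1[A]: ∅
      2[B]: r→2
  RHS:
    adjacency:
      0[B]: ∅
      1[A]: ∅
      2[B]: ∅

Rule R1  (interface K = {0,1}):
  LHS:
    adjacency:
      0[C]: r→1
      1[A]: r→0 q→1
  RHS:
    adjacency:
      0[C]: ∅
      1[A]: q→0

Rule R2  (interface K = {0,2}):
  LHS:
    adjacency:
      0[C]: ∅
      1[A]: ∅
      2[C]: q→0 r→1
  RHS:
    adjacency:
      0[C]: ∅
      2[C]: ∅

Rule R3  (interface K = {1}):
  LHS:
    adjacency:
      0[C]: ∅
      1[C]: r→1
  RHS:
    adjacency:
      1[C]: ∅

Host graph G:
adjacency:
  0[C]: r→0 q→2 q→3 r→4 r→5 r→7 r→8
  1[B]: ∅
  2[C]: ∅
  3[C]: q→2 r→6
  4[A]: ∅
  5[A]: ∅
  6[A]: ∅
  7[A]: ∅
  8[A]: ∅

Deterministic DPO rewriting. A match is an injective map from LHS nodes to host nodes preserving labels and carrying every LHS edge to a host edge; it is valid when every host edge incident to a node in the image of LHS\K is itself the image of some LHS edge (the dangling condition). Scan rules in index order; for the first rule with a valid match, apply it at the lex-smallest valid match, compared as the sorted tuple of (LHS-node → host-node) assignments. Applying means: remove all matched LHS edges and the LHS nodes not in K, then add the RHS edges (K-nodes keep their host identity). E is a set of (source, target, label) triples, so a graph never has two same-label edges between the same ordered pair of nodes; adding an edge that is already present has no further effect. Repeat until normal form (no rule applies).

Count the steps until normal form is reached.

Answer: 4

Derivation:
[0] host  ⇒  9 nodes, 9 edges  {0-r->0 0-q->2 0-q->3 0-r->4 0-r->5 0-r->7 0-r->8 3-q->2 3-r->6}
[1] R2 @ {0↦2, 1↦4, 2↦0}  ⇒  8 nodes, 7 edges  {0-r->0 0-q->3 0-r->5 0-r->7 0-r->8 3-q->2 3-r->6}
[2] R2 @ {0↦2, 1↦6, 2↦3}  ⇒  7 nodes, 5 edges  {0-r->0 0-q->3 0-r->5 0-r->7 0-r->8}
[3] R2 @ {0↦3, 1↦5, 2↦0}  ⇒  6 nodes, 3 edges  {0-r->0 0-r->7 0-r->8}
[4] R3 @ {0↦2, 1↦0}  ⇒  5 nodes, 2 edges  {0-r->7 0-r->8}
normal form: no rule applies after step 4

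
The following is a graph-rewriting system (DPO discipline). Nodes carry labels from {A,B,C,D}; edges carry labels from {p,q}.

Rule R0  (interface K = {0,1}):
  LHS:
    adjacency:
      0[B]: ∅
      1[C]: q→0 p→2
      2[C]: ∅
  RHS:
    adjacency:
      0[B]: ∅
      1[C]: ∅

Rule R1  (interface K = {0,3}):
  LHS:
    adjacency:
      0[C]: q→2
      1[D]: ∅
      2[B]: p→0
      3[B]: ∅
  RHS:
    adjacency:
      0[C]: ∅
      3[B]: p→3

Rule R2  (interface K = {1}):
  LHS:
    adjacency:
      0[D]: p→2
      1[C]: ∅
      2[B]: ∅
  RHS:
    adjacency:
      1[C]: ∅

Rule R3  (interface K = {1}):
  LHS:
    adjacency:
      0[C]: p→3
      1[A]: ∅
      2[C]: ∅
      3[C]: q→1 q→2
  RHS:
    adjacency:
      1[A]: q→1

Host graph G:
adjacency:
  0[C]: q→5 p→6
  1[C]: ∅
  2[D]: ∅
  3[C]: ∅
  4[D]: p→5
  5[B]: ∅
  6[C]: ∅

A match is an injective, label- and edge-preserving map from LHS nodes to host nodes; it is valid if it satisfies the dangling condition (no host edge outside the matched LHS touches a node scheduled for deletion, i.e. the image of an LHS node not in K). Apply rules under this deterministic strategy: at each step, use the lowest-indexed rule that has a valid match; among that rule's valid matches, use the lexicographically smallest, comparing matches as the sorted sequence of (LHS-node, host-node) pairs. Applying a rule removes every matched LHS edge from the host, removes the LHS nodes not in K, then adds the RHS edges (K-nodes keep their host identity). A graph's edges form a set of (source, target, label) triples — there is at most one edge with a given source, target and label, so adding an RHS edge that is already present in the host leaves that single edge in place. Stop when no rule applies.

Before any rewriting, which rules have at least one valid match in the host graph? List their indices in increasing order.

Answer: [R0]

Rewrite trace:
R0: 1 valid match — {0↦5, 1↦0, 2↦6}
R1: no valid match — LHS pattern not found
R2: no valid match — 4 raw matches, all fail dangling condition
R3: no valid match — LHS pattern not found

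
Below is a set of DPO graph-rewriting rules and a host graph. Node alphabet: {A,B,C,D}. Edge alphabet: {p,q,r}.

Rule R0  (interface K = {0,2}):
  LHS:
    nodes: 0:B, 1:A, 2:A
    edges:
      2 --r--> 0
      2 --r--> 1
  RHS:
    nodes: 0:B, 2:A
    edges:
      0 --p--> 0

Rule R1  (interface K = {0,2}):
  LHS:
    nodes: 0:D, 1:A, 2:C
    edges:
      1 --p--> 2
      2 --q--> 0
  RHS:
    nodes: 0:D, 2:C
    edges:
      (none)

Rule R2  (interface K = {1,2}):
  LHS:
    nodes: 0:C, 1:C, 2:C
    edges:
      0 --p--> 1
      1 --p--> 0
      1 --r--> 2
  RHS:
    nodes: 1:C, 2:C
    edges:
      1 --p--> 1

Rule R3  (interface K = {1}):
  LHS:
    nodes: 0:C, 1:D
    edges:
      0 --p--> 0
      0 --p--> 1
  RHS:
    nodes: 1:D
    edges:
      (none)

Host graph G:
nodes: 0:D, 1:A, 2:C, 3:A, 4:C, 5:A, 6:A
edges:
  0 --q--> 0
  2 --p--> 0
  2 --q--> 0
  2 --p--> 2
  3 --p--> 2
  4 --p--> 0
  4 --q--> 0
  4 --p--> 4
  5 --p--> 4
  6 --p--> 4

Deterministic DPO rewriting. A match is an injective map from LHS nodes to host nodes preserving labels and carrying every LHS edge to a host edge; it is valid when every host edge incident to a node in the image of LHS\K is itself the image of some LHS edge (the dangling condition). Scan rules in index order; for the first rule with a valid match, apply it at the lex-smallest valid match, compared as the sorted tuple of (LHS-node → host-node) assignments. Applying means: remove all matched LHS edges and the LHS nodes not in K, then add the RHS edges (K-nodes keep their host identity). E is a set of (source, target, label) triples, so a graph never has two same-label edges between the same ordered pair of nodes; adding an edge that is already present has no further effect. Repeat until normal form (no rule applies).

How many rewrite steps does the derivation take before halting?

Answer: 3

Steps:
start.  V:7 E:10  edges: 0-q->0 2-p->0 2-q->0 2-p->2 3-p->2 4-p->0 4-q->0 4-p->4 5-p->4 6-p->4
1. fire R1 via {0↦0, 1↦3, 2↦2}  →  V:6 E:8  edges: 0-q->0 2-p->0 2-p->2 4-p->0 4-q->0 4-p->4 5-p->4 6-p->4
2. fire R1 via {0↦0, 1↦5, 2↦4}  →  V:5 E:6  edges: 0-q->0 2-p->0 2-p->2 4-p->0 4-p->4 6-p->4
3. fire R3 via {0↦2, 1↦0}  →  V:4 E:4  edges: 0-q->0 4-p->0 4-p->4 6-p->4
normal form: no rule applies after step 3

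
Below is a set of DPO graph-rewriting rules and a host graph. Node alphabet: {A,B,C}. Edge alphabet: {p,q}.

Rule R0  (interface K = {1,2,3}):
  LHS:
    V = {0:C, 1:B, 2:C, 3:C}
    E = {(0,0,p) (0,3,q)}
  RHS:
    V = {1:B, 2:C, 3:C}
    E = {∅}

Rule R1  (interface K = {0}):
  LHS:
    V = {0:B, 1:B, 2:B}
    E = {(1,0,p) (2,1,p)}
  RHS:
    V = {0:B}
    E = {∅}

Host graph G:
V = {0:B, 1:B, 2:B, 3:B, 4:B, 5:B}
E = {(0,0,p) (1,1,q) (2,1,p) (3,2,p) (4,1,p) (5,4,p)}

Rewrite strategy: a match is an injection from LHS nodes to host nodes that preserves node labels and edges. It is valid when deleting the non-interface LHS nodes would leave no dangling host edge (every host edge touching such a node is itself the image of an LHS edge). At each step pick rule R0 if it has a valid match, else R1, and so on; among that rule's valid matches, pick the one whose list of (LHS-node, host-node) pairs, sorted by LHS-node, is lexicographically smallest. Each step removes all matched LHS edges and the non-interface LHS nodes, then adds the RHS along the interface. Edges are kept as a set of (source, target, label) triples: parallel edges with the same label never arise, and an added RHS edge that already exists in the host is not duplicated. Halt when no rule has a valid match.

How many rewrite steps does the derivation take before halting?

start.  V:6 E:6  edges: 0-p->0 1-q->1 2-p->1 3-p->2 4-p->1 5-p->4
1. fire R1 via {0↦1, 1↦2, 2↦3}  →  V:4 E:4  edges: 0-p->0 1-q->1 4-p->1 5-p->4
2. fire R1 via {0↦1, 1↦4, 2↦5}  →  V:2 E:2  edges: 0-p->0 1-q->1
final graph: no rule applies after step 2

Answer: 2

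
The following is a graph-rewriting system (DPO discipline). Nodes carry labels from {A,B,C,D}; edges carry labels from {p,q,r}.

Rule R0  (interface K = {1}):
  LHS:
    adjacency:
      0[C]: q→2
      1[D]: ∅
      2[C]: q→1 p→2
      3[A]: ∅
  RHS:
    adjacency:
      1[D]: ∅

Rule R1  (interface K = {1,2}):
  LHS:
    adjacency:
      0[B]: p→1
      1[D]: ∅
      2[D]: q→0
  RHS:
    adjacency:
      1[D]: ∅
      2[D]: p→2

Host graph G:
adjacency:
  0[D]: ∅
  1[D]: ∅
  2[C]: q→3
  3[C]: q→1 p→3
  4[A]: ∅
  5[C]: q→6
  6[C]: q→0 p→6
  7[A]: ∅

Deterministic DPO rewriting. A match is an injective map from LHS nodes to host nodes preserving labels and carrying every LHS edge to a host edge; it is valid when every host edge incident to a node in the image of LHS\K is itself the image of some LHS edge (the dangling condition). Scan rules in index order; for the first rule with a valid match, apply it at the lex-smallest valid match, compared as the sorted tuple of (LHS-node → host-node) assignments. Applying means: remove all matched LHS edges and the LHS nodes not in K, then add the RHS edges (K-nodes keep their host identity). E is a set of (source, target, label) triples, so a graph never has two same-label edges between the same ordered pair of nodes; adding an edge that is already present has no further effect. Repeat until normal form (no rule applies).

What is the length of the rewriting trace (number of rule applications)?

Answer: 2

Steps:
[0] host  ⇒  8 nodes, 6 edges  {2-q->3 3-q->1 3-p->3 5-q->6 6-q->0 6-p->6}
[1] R0 @ {0↦2, 1↦1, 2↦3, 3↦4}  ⇒  5 nodes, 3 edges  {5-q->6 6-q->0 6-p->6}
[2] R0 @ {0↦5, 1↦0, 2↦6, 3↦7}  ⇒  2 nodes, 0 edges  {∅}
final graph: no rule applies after step 2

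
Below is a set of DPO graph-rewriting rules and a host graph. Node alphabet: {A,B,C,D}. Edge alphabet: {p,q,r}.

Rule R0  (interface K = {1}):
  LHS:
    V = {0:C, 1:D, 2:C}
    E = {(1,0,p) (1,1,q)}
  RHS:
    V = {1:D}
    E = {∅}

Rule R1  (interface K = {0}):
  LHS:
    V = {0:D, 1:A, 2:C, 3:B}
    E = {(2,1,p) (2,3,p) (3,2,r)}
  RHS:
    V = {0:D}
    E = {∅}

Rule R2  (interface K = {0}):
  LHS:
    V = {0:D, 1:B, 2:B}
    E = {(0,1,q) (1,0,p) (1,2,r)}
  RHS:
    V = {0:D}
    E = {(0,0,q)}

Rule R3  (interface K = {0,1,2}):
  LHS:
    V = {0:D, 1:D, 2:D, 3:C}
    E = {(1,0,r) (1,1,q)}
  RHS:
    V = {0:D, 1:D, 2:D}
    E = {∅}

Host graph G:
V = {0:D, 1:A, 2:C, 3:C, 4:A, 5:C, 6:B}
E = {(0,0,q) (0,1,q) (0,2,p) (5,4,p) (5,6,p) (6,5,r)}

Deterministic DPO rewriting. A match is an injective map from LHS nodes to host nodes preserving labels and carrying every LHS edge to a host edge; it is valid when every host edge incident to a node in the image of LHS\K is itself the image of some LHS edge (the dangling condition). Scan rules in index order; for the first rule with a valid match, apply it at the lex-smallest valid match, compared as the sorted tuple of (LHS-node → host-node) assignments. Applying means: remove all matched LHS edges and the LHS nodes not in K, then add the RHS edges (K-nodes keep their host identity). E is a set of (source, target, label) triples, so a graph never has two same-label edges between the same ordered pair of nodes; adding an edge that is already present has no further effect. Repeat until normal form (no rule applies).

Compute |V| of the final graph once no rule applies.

Answer: 2

Rewrite trace:
start.  V:7 E:6  edges: 0-q->0 0-q->1 0-p->2 5-p->4 5-p->6 6-r->5
1. fire R0 via {0↦2, 1↦0, 2↦3}  →  V:5 E:4  edges: 0-q->1 5-p->4 5-p->6 6-r->5
2. fire R1 via {0↦0, 1↦4, 2↦5, 3↦6}  →  V:2 E:1  edges: 0-q->1
final graph: no rule applies after step 2
NF nodes: {0:D, 1:A}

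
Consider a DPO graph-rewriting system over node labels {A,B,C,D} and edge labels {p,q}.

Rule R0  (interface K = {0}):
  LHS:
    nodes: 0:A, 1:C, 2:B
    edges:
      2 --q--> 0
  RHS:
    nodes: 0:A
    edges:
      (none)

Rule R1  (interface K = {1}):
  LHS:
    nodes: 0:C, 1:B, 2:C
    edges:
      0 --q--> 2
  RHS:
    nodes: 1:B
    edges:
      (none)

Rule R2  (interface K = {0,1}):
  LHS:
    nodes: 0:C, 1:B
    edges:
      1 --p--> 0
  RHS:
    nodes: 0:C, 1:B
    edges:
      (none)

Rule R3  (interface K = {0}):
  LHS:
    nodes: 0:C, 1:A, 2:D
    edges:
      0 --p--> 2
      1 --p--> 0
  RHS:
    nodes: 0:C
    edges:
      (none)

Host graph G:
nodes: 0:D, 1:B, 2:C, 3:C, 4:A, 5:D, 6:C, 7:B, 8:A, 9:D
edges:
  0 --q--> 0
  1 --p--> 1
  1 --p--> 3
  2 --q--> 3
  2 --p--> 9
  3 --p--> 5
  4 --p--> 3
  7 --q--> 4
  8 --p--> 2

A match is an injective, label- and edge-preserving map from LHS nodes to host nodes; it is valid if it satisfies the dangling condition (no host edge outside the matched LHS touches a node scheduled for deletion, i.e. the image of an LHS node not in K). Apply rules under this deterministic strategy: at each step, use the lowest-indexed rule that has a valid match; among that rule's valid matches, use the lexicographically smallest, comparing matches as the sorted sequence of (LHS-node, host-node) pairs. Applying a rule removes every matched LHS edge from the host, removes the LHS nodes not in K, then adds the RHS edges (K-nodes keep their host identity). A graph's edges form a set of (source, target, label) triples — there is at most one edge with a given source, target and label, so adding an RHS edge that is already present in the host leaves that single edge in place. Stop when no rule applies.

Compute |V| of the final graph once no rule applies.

initial: |V|=10 |E|=9  E = 0-q->0 1-p->1 1-p->3 2-q->3 2-p->9 3-p->5 4-p->3 7-q->4 8-p->2
step 1: apply R0 at {0↦4, 1↦6, 2↦7}  → |V|=8 |E|=8  E = 0-q->0 1-p->1 1-p->3 2-q->3 2-p->9 3-p->5 4-p->3 8-p->2
step 2: apply R2 at {0↦3, 1↦1}  → |V|=8 |E|=7  E = 0-q->0 1-p->1 2-q->3 2-p->9 3-p->5 4-p->3 8-p->2
step 3: apply R3 at {0↦2, 1↦8, 2↦9}  → |V|=6 |E|=5  E = 0-q->0 1-p->1 2-q->3 3-p->5 4-p->3
step 4: apply R3 at {0↦3, 1↦4, 2↦5}  → |V|=4 |E|=3  E = 0-q->0 1-p->1 2-q->3
step 5: apply R1 at {0↦2, 1↦1, 2↦3}  → |V|=2 |E|=2  E = 0-q->0 1-p->1
halt: no rule applies after step 5
NF nodes: {0:D, 1:B}

Answer: 2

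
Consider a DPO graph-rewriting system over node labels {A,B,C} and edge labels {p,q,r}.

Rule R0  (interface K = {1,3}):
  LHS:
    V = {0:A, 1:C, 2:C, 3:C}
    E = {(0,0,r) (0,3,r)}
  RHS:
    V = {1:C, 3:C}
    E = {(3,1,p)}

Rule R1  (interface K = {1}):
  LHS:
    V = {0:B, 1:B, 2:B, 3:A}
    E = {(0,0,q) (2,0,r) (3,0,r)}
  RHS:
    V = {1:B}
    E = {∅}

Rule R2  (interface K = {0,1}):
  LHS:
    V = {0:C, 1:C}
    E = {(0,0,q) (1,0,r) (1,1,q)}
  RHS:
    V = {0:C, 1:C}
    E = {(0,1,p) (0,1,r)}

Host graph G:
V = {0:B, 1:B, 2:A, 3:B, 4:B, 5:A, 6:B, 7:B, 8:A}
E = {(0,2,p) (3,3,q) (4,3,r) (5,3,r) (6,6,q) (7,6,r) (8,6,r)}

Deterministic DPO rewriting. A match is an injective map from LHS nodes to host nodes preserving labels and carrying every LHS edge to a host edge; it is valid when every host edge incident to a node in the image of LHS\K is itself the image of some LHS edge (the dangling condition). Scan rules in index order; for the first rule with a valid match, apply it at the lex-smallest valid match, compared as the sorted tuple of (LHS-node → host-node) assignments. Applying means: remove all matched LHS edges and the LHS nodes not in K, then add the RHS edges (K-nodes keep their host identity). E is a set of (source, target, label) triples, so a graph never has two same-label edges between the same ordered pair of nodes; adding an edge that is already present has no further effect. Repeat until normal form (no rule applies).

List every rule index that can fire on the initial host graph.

R0: no valid match — LHS pattern not found
R1: 8 valid matches — {0↦3, 1↦0, 2↦4, 3↦5}, {0↦3, 1↦1, 2↦4, 3↦5}, {0↦3, 1↦6, 2↦4, 3↦5} (+5 more)
R2: no valid match — LHS pattern not found

Answer: [R1]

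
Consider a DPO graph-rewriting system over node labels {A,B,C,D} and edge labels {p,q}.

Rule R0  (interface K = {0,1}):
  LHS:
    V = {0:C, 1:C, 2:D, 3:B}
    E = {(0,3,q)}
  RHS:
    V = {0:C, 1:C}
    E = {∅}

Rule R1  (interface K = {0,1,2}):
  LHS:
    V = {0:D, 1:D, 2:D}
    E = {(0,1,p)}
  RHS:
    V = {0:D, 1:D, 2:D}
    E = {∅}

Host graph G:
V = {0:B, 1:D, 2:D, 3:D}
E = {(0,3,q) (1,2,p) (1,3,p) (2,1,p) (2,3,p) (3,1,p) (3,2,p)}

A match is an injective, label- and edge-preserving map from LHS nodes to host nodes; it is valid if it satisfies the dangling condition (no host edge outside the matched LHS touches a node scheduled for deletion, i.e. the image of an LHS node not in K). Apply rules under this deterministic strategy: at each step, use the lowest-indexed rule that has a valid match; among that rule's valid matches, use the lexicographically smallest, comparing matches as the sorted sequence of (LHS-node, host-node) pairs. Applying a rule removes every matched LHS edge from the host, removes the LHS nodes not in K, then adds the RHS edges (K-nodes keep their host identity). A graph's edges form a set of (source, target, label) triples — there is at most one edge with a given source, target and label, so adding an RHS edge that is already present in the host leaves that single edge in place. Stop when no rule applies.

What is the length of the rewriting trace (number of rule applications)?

[0] host  ⇒  4 nodes, 7 edges  {0-q->3 1-p->2 1-p->3 2-p->1 2-p->3 3-p->1 3-p->2}
[1] R1 @ {0↦1, 1↦2, 2↦3}  ⇒  4 nodes, 6 edges  {0-q->3 1-p->3 2-p->1 2-p->3 3-p->1 3-p->2}
[2] R1 @ {0↦1, 1↦3, 2↦2}  ⇒  4 nodes, 5 edges  {0-q->3 2-p->1 2-p->3 3-p->1 3-p->2}
[3] R1 @ {0↦2, 1↦1, 2↦3}  ⇒  4 nodes, 4 edges  {0-q->3 2-p->3 3-p->1 3-p->2}
[4] R1 @ {0↦2, 1↦3, 2↦1}  ⇒  4 nodes, 3 edges  {0-q->3 3-p->1 3-p->2}
[5] R1 @ {0↦3, 1↦1, 2↦2}  ⇒  4 nodes, 2 edges  {0-q->3 3-p->2}
[6] R1 @ {0↦3, 1↦2, 2↦1}  ⇒  4 nodes, 1 edges  {0-q->3}
normal form: no rule applies after step 6

Answer: 6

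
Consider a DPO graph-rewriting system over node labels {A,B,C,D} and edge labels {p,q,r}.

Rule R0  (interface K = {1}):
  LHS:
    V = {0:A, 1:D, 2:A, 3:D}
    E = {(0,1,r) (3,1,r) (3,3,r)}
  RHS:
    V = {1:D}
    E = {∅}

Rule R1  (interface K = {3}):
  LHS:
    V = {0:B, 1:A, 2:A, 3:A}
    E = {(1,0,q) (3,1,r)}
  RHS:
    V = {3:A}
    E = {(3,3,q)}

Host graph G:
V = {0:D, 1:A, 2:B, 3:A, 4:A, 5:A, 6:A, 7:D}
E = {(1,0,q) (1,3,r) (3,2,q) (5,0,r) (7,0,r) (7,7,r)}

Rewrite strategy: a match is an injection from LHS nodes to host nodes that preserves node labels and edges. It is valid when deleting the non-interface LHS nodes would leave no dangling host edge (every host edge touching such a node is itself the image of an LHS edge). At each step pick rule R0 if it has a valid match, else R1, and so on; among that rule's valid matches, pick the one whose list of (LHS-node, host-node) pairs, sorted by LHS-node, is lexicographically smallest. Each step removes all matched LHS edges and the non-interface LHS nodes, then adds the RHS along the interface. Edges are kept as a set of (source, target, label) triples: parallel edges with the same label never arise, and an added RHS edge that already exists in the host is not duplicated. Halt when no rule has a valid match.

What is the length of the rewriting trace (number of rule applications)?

Answer: 2

Rewrite trace:
initial: |V|=8 |E|=6  E = 1-q->0 1-r->3 3-q->2 5-r->0 7-r->0 7-r->7
step 1: apply R0 at {0↦5, 1↦0, 2↦4, 3↦7}  → |V|=5 |E|=3  E = 1-q->0 1-r->3 3-q->2
step 2: apply R1 at {0↦2, 1↦3, 2↦6, 3↦1}  → |V|=2 |E|=2  E = 1-q->0 1-q->1
halt: no rule applies after step 2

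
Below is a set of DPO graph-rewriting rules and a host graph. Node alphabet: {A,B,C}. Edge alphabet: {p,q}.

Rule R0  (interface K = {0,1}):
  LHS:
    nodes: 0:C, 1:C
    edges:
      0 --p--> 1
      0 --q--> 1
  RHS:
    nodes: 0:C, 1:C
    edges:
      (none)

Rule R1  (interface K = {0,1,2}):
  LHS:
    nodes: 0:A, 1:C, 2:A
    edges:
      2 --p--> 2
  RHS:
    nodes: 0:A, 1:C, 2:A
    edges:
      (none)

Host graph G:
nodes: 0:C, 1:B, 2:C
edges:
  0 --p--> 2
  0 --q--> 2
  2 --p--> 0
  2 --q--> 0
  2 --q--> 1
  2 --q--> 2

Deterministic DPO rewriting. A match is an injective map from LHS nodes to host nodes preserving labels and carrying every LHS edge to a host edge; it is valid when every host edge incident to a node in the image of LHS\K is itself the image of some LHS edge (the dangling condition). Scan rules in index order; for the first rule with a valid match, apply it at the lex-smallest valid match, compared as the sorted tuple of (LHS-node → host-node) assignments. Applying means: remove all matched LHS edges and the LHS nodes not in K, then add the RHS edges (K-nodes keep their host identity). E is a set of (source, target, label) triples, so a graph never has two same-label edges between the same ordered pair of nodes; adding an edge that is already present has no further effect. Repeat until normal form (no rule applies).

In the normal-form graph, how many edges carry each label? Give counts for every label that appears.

Answer: q:2

Derivation:
initial: |V|=3 |E|=6  E = 0-p->2 0-q->2 2-p->0 2-q->0 2-q->1 2-q->2
step 1: apply R0 at {0↦0, 1↦2}  → |V|=3 |E|=4  E = 2-p->0 2-q->0 2-q->1 2-q->2
step 2: apply R0 at {0↦2, 1↦0}  → |V|=3 |E|=2  E = 2-q->1 2-q->2
halt: no rule applies after step 2
NF edges: [(2, 1, 'q'), (2, 2, 'q')]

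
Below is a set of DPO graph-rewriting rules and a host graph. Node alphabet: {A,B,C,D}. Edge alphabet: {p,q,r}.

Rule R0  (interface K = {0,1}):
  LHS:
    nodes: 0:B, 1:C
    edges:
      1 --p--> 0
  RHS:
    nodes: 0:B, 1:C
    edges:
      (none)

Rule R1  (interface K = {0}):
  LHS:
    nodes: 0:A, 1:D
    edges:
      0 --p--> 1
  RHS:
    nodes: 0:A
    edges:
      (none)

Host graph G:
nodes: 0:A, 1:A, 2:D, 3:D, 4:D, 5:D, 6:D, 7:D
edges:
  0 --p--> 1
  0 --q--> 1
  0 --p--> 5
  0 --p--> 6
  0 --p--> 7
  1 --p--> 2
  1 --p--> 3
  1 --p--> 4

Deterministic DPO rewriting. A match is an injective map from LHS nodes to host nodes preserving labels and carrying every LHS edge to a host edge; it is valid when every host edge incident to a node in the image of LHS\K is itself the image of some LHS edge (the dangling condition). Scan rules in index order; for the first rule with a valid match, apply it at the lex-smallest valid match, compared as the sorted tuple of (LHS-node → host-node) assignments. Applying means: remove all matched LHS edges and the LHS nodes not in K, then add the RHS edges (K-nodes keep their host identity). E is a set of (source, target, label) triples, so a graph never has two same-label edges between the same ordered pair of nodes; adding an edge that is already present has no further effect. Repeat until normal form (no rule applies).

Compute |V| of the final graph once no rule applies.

Answer: 2

Steps:
start.  V:8 E:8  edges: 0-p->1 0-q->1 0-p->5 0-p->6 0-p->7 1-p->2 1-p->3 1-p->4
1. fire R1 via {0↦0, 1↦5}  →  V:7 E:7  edges: 0-p->1 0-q->1 0-p->6 0-p->7 1-p->2 1-p->3 1-p->4
2. fire R1 via {0↦0, 1↦6}  →  V:6 E:6  edges: 0-p->1 0-q->1 0-p->7 1-p->2 1-p->3 1-p->4
3. fire R1 via {0↦0, 1↦7}  →  V:5 E:5  edges: 0-p->1 0-q->1 1-p->2 1-p->3 1-p->4
4. fire R1 via {0↦1, 1↦2}  →  V:4 E:4  edges: 0-p->1 0-q->1 1-p->3 1-p->4
5. fire R1 via {0↦1, 1↦3}  →  V:3 E:3  edges: 0-p->1 0-q->1 1-p->4
6. fire R1 via {0↦1, 1↦4}  →  V:2 E:2  edges: 0-p->1 0-q->1
final graph: no rule applies after step 6
NF nodes: {0:A, 1:A}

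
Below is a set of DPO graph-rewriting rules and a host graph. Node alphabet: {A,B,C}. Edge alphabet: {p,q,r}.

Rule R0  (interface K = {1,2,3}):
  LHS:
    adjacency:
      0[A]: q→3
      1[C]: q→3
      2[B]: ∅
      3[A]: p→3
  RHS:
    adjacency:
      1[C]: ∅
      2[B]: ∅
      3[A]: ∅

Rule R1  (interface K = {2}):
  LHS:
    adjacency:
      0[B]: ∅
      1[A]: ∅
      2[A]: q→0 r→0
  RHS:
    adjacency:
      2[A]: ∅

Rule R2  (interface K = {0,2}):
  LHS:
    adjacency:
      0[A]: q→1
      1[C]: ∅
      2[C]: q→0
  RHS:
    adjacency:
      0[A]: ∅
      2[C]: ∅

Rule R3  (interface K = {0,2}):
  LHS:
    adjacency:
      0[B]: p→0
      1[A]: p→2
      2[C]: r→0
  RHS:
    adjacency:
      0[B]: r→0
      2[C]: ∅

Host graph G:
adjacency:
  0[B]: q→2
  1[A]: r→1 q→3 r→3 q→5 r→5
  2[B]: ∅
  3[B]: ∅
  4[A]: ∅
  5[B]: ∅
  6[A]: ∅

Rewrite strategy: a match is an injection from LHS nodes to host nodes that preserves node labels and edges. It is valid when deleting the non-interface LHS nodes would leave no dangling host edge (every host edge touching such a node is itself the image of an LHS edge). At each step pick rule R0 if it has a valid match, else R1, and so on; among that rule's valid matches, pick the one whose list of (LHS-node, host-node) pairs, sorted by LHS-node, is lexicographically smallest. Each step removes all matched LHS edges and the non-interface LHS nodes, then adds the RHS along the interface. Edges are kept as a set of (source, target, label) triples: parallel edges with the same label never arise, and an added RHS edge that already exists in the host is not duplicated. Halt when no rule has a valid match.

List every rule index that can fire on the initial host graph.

Answer: [R1]

Derivation:
R0: no valid match — LHS pattern not found
R1: 4 valid matches — {0↦3, 1↦4, 2↦1}, {0↦3, 1↦6, 2↦1}, {0↦5, 1↦4, 2↦1} (+1 more)
R2: no valid match — LHS pattern not found
R3: no valid match — LHS pattern not found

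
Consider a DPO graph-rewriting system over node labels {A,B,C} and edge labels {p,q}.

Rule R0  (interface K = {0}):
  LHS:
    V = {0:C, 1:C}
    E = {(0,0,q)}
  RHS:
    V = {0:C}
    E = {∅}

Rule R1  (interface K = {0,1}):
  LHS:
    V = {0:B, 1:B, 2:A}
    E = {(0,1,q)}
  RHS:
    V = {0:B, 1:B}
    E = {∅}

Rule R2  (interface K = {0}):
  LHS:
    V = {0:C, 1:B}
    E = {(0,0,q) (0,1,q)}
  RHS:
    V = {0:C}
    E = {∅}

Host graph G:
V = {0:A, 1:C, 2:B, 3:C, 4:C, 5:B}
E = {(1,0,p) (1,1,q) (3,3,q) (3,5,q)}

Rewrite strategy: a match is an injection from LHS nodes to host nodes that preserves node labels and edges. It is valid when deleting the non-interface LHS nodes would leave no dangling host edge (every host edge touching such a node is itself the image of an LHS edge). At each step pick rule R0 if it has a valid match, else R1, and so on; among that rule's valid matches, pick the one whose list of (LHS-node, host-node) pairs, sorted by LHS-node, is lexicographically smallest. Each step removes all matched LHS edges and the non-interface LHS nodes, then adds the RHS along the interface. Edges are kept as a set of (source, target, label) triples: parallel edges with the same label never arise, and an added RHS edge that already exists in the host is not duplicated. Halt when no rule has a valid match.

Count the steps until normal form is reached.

[0] host  ⇒  6 nodes, 4 edges  {1-p->0 1-q->1 3-q->3 3-q->5}
[1] R0 @ {0↦1, 1↦4}  ⇒  5 nodes, 3 edges  {1-p->0 3-q->3 3-q->5}
[2] R2 @ {0↦3, 1↦5}  ⇒  4 nodes, 1 edges  {1-p->0}
final graph: no rule applies after step 2

Answer: 2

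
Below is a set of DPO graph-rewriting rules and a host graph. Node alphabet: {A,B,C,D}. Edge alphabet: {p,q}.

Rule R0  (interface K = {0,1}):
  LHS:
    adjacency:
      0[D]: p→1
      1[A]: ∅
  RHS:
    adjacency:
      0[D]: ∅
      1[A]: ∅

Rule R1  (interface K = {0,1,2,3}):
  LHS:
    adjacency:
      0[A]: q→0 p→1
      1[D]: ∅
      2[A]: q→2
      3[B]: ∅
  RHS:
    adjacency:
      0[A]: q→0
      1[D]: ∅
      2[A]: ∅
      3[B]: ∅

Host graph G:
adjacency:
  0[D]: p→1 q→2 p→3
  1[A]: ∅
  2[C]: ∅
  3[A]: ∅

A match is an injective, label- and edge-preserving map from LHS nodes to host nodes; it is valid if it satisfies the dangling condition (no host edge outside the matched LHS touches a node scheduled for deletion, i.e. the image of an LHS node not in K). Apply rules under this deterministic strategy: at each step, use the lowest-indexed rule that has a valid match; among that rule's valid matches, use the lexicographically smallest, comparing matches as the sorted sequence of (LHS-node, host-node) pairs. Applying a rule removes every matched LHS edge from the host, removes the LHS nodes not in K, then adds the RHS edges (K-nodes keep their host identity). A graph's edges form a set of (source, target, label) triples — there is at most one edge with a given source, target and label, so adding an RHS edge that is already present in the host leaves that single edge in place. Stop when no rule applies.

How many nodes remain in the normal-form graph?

Answer: 4

Rewrite trace:
initial: |V|=4 |E|=3  E = 0-p->1 0-q->2 0-p->3
step 1: apply R0 at {0↦0, 1↦1}  → |V|=4 |E|=2  E = 0-q->2 0-p->3
step 2: apply R0 at {0↦0, 1↦3}  → |V|=4 |E|=1  E = 0-q->2
halt: no rule applies after step 2
NF nodes: {0:D, 1:A, 2:C, 3:A}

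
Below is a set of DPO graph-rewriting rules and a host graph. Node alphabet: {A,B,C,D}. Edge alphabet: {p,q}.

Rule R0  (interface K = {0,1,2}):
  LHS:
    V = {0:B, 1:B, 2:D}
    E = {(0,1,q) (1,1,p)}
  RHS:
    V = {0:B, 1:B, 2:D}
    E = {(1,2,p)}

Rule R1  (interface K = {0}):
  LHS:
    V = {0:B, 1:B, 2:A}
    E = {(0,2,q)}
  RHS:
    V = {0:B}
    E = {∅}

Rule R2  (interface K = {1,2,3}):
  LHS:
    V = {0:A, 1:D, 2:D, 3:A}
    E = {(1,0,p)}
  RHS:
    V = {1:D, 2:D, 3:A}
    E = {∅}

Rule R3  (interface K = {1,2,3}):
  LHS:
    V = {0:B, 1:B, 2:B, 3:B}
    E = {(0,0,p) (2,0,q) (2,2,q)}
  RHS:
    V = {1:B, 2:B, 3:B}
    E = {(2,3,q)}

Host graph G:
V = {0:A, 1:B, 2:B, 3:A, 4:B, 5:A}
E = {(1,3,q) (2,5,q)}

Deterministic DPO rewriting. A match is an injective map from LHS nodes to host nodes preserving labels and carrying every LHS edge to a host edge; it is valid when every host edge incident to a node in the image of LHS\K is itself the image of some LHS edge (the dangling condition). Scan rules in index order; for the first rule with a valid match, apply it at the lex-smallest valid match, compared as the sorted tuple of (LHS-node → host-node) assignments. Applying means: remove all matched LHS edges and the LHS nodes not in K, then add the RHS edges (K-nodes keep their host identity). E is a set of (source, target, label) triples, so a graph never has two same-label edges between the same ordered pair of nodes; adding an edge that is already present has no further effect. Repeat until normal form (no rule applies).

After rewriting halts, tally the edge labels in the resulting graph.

initial: |V|=6 |E|=2  E = 1-q->3 2-q->5
step 1: apply R1 at {0↦1, 1↦4, 2↦3}  → |V|=4 |E|=1  E = 2-q->5
step 2: apply R1 at {0↦2, 1↦1, 2↦5}  → |V|=2 |E|=0  E = ∅
final graph: no rule applies after step 2
NF edges: []

Answer: (no edges)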